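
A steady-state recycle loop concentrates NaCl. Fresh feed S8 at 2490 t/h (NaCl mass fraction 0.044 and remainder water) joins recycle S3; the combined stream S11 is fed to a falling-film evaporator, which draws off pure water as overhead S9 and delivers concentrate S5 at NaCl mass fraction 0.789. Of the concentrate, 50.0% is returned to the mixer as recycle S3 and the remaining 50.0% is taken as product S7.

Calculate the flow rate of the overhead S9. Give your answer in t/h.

2351 t/h

Overall NaCl balance (none leaves overhead): NaCl in fresh feed = NaCl in product, i.e. 2490×0.044 = (1−0.500)·S5·0.789.
S5 = 109.56/(0.789×0.500) = 277.72 t/h.
Recycle S3 = 0.500×277.72 = 138.86 t/h.
Combined feed S11 = 2490 + 138.86 = 2628.9 t/h.
Overhead S9 = S11 − S5 = 2628.9 − 277.72 = 2351.1 t/h.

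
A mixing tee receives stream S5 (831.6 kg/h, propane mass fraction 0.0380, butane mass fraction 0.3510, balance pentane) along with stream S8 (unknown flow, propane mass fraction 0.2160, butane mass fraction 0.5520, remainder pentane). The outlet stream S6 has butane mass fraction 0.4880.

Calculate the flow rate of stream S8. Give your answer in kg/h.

Let S8 be the unknown flow. Total out = 831.6 + S8.
butane balance: 291.89 + 0.552·S8 = 0.488·(831.6 + S8)
(0.552 − 0.488)·S8 = 0.488×831.6 − 291.89 = 113.93
S8 = 113.93 / 0.064 = 1780.1 kg/h

1780 kg/h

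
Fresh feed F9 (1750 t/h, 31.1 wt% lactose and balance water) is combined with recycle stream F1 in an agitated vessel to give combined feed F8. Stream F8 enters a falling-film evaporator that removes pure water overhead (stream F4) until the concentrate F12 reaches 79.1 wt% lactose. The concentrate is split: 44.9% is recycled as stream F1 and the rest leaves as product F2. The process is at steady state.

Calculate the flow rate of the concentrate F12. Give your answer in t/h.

1249 t/h

Overall lactose balance (none leaves overhead): lactose in fresh feed = lactose in product, i.e. 1750×0.311 = (1−0.449)·F12·0.791.
F12 = 544.25/(0.791×0.551) = 1248.7 t/h.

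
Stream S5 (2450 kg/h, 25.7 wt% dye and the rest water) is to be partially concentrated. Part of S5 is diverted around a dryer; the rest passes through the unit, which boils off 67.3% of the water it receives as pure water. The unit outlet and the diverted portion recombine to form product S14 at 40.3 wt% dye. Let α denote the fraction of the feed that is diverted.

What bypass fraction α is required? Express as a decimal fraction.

All 2450×0.257 = 629.65 kg/h of dye reaches S14, so S14 = 629.65/0.403 = 1562.4 kg/h and vapour = 887.59 kg/h.
The evaporator receives (1−α)·2450 of feed at 0.743 water and removes 0.673 of that water:
0.673×0.743×(1−α)×2450 = 887.59
(1−α) = 887.59/1225.1 = 0.7245;  α = 0.2755.

0.275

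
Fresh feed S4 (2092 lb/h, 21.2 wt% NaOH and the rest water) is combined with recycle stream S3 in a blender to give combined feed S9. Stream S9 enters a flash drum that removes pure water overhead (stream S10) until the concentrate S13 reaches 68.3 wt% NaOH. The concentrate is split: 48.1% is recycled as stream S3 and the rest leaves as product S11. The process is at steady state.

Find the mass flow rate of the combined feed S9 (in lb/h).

2694 lb/h

Overall NaOH balance (none leaves overhead): NaOH in fresh feed = NaOH in product, i.e. 2092×0.212 = (1−0.481)·S13·0.683.
S13 = 443.5/(0.683×0.519) = 1251.2 lb/h.
Recycle S3 = 0.481×1251.2 = 601.8 lb/h.
Combined feed S9 = 2092 + 601.8 = 2693.8 lb/h.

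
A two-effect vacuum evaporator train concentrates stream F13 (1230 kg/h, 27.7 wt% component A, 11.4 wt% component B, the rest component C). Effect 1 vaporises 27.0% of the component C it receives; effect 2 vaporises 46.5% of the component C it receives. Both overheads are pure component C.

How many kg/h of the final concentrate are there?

773.5 kg/h

component C in feed = 1230×0.609 = 749.07 kg/h.
After stage 1: component C left = (1−0.270)×749.07 = 546.82; stream total = 1027.8 kg/h.
After stage 2: component C left = (1−0.465)×546.82 = 292.55; final concentrate = 773.48 kg/h.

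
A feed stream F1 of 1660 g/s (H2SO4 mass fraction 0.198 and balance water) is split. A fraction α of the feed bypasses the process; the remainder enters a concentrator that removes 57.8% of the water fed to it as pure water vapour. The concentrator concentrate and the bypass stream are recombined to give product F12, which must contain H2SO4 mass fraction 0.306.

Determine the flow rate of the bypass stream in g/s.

All 1660×0.198 = 328.68 g/s of H2SO4 reaches F12, so F12 = 328.68/0.306 = 1074.1 g/s and vapour = 585.88 g/s.
The evaporator receives (1−α)·1660 of feed at 0.802 water and removes 0.578 of that water:
0.578×0.802×(1−α)×1660 = 585.88
(1−α) = 585.88/769.5 = 0.7614;  α = 0.2386.
Bypass flow = 0.2386×1660 = 396.11 g/s.

396.1 g/s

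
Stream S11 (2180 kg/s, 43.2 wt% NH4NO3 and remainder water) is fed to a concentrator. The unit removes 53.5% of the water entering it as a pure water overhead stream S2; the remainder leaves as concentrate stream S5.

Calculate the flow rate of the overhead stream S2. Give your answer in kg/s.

662.5 kg/s

water entering = 2180×0.568 = 1238.2 kg/s; overhead removed = 0.535×1238.2 = 662.46 kg/s.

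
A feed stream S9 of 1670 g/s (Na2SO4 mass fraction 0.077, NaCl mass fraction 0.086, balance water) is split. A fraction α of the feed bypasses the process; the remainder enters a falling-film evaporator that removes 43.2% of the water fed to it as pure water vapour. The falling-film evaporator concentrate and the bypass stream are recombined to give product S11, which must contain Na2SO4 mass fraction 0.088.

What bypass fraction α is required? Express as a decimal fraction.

0.654

All 1670×0.077 = 128.59 g/s of Na2SO4 reaches S11, so S11 = 128.59/0.088 = 1461.3 g/s and vapour = 208.75 g/s.
The evaporator receives (1−α)·1670 of feed at 0.837 water and removes 0.432 of that water:
0.432×0.837×(1−α)×1670 = 208.75
(1−α) = 208.75/603.85 = 0.3457;  α = 0.6543.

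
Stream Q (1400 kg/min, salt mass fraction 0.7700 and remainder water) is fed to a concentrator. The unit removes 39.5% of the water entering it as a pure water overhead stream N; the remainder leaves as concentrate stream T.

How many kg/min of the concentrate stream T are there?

water entering = 1400×0.230 = 322 kg/min; overhead removed = 0.395×322 = 127.19 kg/min.
Concentrate = 1400 − 127.19 = 1272.8 kg/min.

1273 kg/min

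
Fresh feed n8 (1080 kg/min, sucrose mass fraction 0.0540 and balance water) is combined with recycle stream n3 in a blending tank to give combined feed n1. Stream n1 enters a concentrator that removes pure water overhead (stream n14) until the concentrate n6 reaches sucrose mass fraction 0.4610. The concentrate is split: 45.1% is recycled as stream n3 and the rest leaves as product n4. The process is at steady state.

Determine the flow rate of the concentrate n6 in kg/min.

230.4 kg/min

Overall sucrose balance (none leaves overhead): sucrose in fresh feed = sucrose in product, i.e. 1080×0.054 = (1−0.451)·n6·0.461.
n6 = 58.32/(0.461×0.549) = 230.43 kg/min.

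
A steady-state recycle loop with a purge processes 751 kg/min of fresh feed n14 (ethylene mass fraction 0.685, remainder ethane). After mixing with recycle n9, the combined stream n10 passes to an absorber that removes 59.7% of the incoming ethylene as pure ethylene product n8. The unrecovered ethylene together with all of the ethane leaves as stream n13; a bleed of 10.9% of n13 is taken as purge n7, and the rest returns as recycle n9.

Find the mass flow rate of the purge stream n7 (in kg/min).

ethane enters only via n14 and leaves only via the purge: 751×0.315 = 0.109×(ethane in n13), and the absorber passes all ethane, so ethane in n10 = ethane in n13 = 2170.3 kg/min.
ethylene in n10: m_A = 751×0.685 + (1−0.109)·(1−0.597)·m_A, so m_A = 514.44/0.6409 = 802.64 kg/min.
n13 = (1−0.597)×802.64 + 2170.3 = 2493.8 kg/min.
Purge n7 = 0.109×2493.8 = 271.82 kg/min.

271.8 kg/min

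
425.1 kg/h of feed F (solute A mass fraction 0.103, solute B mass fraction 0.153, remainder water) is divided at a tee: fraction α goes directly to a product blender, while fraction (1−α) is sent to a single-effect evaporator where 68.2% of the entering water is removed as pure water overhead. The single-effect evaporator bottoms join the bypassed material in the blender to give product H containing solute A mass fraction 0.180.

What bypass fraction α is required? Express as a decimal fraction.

All 425.1×0.103 = 43.785 kg/h of solute A reaches H, so H = 43.785/0.180 = 243.25 kg/h and vapour = 181.85 kg/h.
The evaporator receives (1−α)·425.1 of feed at 0.744 water and removes 0.682 of that water:
0.682×0.744×(1−α)×425.1 = 181.85
(1−α) = 181.85/215.7 = 0.8431;  α = 0.1569.

0.157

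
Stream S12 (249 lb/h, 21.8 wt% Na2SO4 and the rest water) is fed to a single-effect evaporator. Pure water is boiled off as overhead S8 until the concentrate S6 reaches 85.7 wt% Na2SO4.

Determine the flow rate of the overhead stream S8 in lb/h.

185.7 lb/h

Na2SO4 is conserved: 249×0.218 = 54.282 lb/h all reports to the concentrate.
Concentrate = 54.282/(target fraction) = 63.34 lb/h.
Overhead = 249 − 63.34 = 185.66 lb/h.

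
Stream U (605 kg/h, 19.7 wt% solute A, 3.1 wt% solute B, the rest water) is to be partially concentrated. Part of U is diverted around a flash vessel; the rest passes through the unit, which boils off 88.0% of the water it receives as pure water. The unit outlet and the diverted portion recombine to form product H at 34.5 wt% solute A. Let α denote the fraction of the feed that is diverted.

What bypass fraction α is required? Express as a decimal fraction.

All 605×0.197 = 119.19 kg/h of solute A reaches H, so H = 119.19/0.345 = 345.46 kg/h and vapour = 259.54 kg/h.
The evaporator receives (1−α)·605 of feed at 0.772 water and removes 0.880 of that water:
0.880×0.772×(1−α)×605 = 259.54
(1−α) = 259.54/411.01 = 0.6315;  α = 0.3685.

0.369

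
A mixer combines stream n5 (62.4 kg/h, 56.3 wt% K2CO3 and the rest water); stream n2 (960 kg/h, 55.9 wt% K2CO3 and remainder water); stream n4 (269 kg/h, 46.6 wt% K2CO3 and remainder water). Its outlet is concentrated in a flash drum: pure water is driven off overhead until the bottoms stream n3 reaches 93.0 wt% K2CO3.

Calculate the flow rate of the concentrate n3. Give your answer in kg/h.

749.6 kg/h

K2CO3 entering = 62.4×0.563 + 960×0.559 + 269×0.466 = 697.13 kg/h.
All K2CO3 reports to n3, so n3 = 697.13/0.930 = 749.6 kg/h.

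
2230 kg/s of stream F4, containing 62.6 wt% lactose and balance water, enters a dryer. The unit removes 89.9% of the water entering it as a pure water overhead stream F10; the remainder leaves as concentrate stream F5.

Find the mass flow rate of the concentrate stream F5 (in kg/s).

1480 kg/s

water entering = 2230×0.374 = 834.02 kg/s; overhead removed = 0.899×834.02 = 749.78 kg/s.
Concentrate = 2230 − 749.78 = 1480.2 kg/s.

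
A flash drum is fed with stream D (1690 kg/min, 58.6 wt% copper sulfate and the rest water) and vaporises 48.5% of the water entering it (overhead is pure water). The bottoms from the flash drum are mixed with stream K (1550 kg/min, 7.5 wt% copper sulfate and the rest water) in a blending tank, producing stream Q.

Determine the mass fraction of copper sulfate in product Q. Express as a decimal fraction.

0.381

Vapour removed = 0.485×0.414×1690 = 339.34 kg/min; concentrate = 1350.7 kg/min.
copper sulfate reaching the mixer = 990.34 (from concentrate) + 1550×0.075 = 1106.6 kg/min.
Product flow = 1350.7 + 1550 = 2900.7 kg/min; copper sulfate fraction = 0.381.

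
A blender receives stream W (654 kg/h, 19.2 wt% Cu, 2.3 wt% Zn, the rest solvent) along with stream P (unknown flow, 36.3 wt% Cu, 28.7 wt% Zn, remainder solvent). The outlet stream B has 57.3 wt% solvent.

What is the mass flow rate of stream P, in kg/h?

Let P be the unknown flow. Total out = 654 + P.
solvent balance: 513.39 + 0.350·P = 0.573·(654 + P)
(0.350 − 0.573)·P = 0.573×654 − 513.39 = -138.65
P = -138.65 / -0.223 = 621.74 kg/h

621.7 kg/h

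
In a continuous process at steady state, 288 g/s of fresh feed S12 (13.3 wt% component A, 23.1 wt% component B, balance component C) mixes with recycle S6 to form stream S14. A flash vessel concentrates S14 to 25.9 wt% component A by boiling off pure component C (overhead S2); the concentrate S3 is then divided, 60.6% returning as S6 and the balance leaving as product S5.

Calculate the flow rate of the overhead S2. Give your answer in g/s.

Overall component A balance (none leaves overhead): component A in fresh feed = component A in product, i.e. 288×0.133 = (1−0.606)·S3·0.259.
S3 = 38.304/(0.259×0.394) = 375.36 g/s.
Recycle S6 = 0.606×375.36 = 227.47 g/s.
Combined feed S14 = 288 + 227.47 = 515.47 g/s.
Overhead S2 = S14 − S3 = 515.47 − 375.36 = 140.11 g/s.

140.1 g/s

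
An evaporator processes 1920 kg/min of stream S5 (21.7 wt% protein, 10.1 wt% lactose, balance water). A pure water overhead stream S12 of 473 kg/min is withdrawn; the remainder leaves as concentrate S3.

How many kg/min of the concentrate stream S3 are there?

1447 kg/min

Concentrate = 1920 − 473 = 1447 kg/min.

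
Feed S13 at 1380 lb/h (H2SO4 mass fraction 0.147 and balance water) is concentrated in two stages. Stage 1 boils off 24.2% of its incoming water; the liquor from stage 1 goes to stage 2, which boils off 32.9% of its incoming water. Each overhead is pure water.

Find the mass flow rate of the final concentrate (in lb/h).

801.6 lb/h

water in feed = 1380×0.853 = 1177.1 lb/h.
After stage 1: water left = (1−0.242)×1177.1 = 892.27; stream total = 1095.1 lb/h.
After stage 2: water left = (1−0.329)×892.27 = 598.71; final concentrate = 801.57 lb/h.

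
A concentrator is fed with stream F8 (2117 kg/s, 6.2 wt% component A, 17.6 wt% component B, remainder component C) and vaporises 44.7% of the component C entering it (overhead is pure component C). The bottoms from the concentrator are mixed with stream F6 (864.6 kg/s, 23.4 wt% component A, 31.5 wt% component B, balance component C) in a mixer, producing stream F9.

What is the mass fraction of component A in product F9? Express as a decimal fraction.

Vapour removed = 0.447×0.762×2117 = 721.08 kg/s; concentrate = 1395.9 kg/s.
component A reaching the mixer = 131.25 (from concentrate) + 864.6×0.234 = 333.57 kg/s.
Product flow = 1395.9 + 864.6 = 2260.5 kg/s; component A fraction = 0.148.

0.148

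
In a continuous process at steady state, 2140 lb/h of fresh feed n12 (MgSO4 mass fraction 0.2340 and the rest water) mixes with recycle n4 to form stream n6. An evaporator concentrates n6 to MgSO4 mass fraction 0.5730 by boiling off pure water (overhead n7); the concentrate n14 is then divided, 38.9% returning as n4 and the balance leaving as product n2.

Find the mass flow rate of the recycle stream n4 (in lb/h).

Overall MgSO4 balance (none leaves overhead): MgSO4 in fresh feed = MgSO4 in product, i.e. 2140×0.234 = (1−0.389)·n14·0.573.
n14 = 500.76/(0.573×0.611) = 1430.3 lb/h.
Recycle n4 = 0.389×1430.3 = 556.4 lb/h.

556.4 lb/h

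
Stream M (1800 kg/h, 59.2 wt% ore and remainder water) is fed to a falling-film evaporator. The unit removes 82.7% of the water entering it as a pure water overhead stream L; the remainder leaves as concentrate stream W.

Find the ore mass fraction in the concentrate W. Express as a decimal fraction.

0.893

ore is not removed: 1800×0.592 = 1065.6 kg/h of ore enters W.
water entering = 1800×0.408 = 734.4 kg/h; overhead removed = 0.827×734.4 = 607.35 kg/h.
Concentrate = 1800 − 607.35 = 1192.7 kg/h.
Mass fraction = 1065.6/1192.7 = 0.893.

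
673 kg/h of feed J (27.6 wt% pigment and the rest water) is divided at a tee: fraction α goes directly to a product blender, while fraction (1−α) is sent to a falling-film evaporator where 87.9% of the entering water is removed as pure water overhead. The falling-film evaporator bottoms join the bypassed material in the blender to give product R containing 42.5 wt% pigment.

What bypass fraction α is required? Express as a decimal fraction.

0.449

All 673×0.276 = 185.75 kg/h of pigment reaches R, so R = 185.75/0.425 = 437.05 kg/h and vapour = 235.95 kg/h.
The evaporator receives (1−α)·673 of feed at 0.724 water and removes 0.879 of that water:
0.879×0.724×(1−α)×673 = 235.95
(1−α) = 235.95/428.29 = 0.5509;  α = 0.4491.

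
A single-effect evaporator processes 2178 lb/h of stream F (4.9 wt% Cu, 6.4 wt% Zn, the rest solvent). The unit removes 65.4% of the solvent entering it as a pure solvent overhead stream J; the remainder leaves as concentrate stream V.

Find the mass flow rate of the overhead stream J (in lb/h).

solvent entering = 2178×0.887 = 1931.9 lb/h; overhead removed = 0.654×1931.9 = 1263.5 lb/h.

1263 lb/h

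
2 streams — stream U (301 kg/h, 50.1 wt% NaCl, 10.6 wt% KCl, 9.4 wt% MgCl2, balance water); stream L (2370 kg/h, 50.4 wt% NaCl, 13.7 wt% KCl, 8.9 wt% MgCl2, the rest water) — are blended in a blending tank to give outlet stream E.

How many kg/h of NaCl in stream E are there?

1345 kg/h

NaCl out = NaCl in = 301×0.501 + 2370×0.504 = 1345.3 kg/h.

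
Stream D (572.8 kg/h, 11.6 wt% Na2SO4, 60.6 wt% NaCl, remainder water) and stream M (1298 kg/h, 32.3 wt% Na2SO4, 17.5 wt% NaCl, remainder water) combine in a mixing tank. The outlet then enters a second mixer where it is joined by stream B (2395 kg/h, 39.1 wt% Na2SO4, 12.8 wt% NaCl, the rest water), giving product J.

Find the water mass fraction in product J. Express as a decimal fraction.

Overall, product flow = 4265.8 kg/h.
water in = 572.8×0.278 + 1298×0.502 + 2395×0.481 = 1962.8 kg/h.
water fraction in J = 0.460.

0.460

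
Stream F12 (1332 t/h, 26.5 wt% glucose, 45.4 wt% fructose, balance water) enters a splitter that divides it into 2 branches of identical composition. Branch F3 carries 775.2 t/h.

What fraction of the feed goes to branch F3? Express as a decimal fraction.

0.582

Fraction to F3 = 775.2/1332 = 0.5820.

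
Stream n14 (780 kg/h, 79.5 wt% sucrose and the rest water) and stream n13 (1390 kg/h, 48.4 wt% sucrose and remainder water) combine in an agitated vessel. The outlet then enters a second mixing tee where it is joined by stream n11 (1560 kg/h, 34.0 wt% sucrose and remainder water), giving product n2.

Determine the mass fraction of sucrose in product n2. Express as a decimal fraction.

Overall, product flow = 3730 kg/h.
sucrose in = 780×0.795 + 1390×0.484 + 1560×0.340 = 1823.3 kg/h.
sucrose fraction in n2 = 0.489.

0.489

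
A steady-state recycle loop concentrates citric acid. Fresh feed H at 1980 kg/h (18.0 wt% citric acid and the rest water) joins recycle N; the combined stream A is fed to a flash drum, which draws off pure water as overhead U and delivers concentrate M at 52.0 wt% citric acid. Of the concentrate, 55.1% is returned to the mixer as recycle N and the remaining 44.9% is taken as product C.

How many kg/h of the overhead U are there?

Overall citric acid balance (none leaves overhead): citric acid in fresh feed = citric acid in product, i.e. 1980×0.180 = (1−0.551)·M·0.520.
M = 356.4/(0.520×0.449) = 1526.5 kg/h.
Recycle N = 0.551×1526.5 = 841.08 kg/h.
Combined feed A = 1980 + 841.08 = 2821.1 kg/h.
Overhead U = A − M = 2821.1 − 1526.5 = 1294.6 kg/h.

1295 kg/h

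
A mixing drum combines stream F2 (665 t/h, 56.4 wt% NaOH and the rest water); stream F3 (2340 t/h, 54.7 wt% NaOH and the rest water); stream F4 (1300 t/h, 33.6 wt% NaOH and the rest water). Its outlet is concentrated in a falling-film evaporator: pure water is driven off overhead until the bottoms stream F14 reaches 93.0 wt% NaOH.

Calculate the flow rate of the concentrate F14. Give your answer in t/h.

2249 t/h

NaOH entering = 665×0.564 + 2340×0.547 + 1300×0.336 = 2091.8 t/h.
All NaOH reports to F14, so F14 = 2091.8/0.930 = 2249.3 t/h.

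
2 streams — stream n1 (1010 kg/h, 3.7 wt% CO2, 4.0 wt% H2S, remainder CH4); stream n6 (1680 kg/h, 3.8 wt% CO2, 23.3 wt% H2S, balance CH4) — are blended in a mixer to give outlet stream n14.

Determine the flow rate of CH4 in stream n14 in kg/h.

2157 kg/h

CH4 out = CH4 in = 1010×0.923 + 1680×0.729 = 2156.9 kg/h.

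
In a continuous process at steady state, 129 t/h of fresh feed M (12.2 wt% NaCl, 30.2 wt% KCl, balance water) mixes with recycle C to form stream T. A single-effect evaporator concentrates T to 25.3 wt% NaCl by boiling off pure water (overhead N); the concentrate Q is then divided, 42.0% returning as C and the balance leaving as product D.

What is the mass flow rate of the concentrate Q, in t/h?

107.3 t/h

Overall NaCl balance (none leaves overhead): NaCl in fresh feed = NaCl in product, i.e. 129×0.122 = (1−0.420)·Q·0.253.
Q = 15.738/(0.253×0.580) = 107.25 t/h.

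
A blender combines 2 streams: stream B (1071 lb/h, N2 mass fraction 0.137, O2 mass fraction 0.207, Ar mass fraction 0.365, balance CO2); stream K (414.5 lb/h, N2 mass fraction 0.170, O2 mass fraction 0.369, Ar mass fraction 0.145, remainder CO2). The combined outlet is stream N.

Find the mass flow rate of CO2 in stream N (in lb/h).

442.6 lb/h

CO2 out = CO2 in = 1071×0.291 + 414.5×0.316 = 442.64 lb/h.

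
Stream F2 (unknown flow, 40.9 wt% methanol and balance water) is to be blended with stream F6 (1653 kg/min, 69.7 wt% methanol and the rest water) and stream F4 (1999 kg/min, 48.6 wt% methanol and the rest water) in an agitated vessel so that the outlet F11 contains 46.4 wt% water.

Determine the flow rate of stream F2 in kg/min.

1309 kg/min

Let F2 be the unknown flow. Total out = 3652 + F2.
water balance: 1528.3 + 0.591·F2 = 0.464·(3652 + F2)
(0.591 − 0.464)·F2 = 0.464×3652 − 1528.3 = 166.18
F2 = 166.18 / 0.127 = 1308.5 kg/min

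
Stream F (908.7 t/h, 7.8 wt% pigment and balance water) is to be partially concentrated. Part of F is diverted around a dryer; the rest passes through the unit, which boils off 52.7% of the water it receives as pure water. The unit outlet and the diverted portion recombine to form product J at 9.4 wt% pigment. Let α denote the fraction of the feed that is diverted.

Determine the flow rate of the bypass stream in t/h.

All 908.7×0.078 = 70.879 t/h of pigment reaches J, so J = 70.879/0.094 = 754.03 t/h and vapour = 154.67 t/h.
The evaporator receives (1−α)·908.7 of feed at 0.922 water and removes 0.527 of that water:
0.527×0.922×(1−α)×908.7 = 154.67
(1−α) = 154.67/441.53 = 0.3503;  α = 0.6497.
Bypass flow = 0.6497×908.7 = 590.37 t/h.

590.4 t/h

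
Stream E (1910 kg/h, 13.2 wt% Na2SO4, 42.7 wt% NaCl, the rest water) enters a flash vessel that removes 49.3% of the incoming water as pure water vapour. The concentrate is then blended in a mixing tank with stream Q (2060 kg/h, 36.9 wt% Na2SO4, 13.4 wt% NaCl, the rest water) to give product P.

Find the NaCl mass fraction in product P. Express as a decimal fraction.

0.307

Vapour removed = 0.493×0.441×1910 = 415.26 kg/h; concentrate = 1494.7 kg/h.
NaCl reaching the mixer = 815.57 (from concentrate) + 2060×0.134 = 1091.6 kg/h.
Product flow = 1494.7 + 2060 = 3554.7 kg/h; NaCl fraction = 0.307.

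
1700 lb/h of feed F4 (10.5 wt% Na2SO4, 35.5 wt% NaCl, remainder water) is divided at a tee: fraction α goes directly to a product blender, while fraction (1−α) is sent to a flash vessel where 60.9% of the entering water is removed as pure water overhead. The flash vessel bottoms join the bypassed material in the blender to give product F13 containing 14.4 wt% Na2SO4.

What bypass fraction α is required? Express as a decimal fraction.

All 1700×0.105 = 178.5 lb/h of Na2SO4 reaches F13, so F13 = 178.5/0.144 = 1239.6 lb/h and vapour = 460.42 lb/h.
The evaporator receives (1−α)·1700 of feed at 0.540 water and removes 0.609 of that water:
0.609×0.540×(1−α)×1700 = 460.42
(1−α) = 460.42/559.06 = 0.8236;  α = 0.1764.

0.176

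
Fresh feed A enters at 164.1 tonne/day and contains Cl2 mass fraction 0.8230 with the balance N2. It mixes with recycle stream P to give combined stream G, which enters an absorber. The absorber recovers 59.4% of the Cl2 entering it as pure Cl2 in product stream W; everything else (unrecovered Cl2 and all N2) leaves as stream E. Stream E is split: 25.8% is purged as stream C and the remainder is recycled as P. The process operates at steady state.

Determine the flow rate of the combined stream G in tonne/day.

305.9 tonne/day

N2 enters only via A and leaves only via the purge: 164.1×0.177 = 0.258×(N2 in E), and the absorber passes all N2, so N2 in G = N2 in E = 112.58 tonne/day.
Cl2 in G: m_A = 164.1×0.823 + (1−0.258)·(1−0.594)·m_A, so m_A = 135.05/0.6987 = 193.28 tonne/day.
G = 193.28 + 112.58 = 305.86 tonne/day.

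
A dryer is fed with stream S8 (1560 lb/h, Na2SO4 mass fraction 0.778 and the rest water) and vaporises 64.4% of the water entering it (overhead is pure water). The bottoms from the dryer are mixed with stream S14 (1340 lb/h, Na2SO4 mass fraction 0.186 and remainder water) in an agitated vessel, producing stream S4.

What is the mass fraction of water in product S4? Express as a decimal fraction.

Vapour removed = 0.644×0.222×1560 = 223.03 lb/h; concentrate = 1337 lb/h.
water reaching the mixer = 123.29 (from concentrate) + 1340×0.814 = 1214 lb/h.
Product flow = 1337 + 1340 = 2677 lb/h; water fraction = 0.454.

0.454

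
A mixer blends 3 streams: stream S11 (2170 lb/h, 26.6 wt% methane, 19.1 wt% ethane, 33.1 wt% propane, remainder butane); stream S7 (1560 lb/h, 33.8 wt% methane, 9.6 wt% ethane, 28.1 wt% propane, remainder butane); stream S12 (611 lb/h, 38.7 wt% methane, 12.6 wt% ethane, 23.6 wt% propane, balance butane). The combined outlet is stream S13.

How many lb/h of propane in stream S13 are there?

propane out = propane in = 2170×0.331 + 1560×0.281 + 611×0.236 = 1300.8 lb/h.

1301 lb/h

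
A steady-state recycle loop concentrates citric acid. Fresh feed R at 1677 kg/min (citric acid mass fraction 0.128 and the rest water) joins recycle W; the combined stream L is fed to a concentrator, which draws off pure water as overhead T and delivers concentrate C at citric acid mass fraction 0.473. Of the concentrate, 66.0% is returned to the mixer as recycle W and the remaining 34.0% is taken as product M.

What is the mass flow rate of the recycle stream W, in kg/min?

880.9 kg/min

Overall citric acid balance (none leaves overhead): citric acid in fresh feed = citric acid in product, i.e. 1677×0.128 = (1−0.660)·C·0.473.
C = 214.66/(0.473×0.340) = 1334.8 kg/min.
Recycle W = 0.660×1334.8 = 880.94 kg/min.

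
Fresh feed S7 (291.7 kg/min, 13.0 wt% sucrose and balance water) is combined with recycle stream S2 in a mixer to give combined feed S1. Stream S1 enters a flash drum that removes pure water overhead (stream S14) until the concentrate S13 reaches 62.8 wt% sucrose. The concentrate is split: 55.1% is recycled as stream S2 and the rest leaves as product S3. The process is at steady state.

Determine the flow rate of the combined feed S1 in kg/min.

Overall sucrose balance (none leaves overhead): sucrose in fresh feed = sucrose in product, i.e. 291.7×0.130 = (1−0.551)·S13·0.628.
S13 = 37.921/(0.628×0.449) = 134.48 kg/min.
Recycle S2 = 0.551×134.48 = 74.101 kg/min.
Combined feed S1 = 291.7 + 74.101 = 365.8 kg/min.

365.8 kg/min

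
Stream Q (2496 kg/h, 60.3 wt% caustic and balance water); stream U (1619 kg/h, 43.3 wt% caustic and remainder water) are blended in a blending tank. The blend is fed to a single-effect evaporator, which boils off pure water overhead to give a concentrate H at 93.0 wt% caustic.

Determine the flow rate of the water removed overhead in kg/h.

caustic entering = 2496×0.603 + 1619×0.433 = 2206.1 kg/h.
All caustic reports to H, so H = 2206.1/0.930 = 2372.2 kg/h.
Total feed = 4115 kg/h; overhead = 4115 − 2372.2 = 1742.8 kg/h.

1743 kg/h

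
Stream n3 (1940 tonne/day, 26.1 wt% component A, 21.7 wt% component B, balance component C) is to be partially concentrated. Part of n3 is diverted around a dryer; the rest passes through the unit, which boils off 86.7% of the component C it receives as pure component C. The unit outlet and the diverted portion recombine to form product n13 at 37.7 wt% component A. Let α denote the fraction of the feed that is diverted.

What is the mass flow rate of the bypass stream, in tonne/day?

621 tonne/day

All 1940×0.261 = 506.34 tonne/day of component A reaches n13, so n13 = 506.34/0.377 = 1343.1 tonne/day and vapour = 596.92 tonne/day.
The evaporator receives (1−α)·1940 of feed at 0.522 component C and removes 0.867 of that component C:
0.867×0.522×(1−α)×1940 = 596.92
(1−α) = 596.92/877.99 = 0.6799;  α = 0.3201.
Bypass flow = 0.3201×1940 = 621.05 tonne/day.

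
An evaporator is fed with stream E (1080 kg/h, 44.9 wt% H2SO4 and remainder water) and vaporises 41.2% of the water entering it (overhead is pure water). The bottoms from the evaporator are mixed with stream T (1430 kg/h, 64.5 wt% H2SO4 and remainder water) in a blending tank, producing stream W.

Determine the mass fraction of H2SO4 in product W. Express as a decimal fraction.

Vapour removed = 0.412×0.551×1080 = 245.17 kg/h; concentrate = 834.83 kg/h.
H2SO4 reaching the mixer = 484.92 (from concentrate) + 1430×0.645 = 1407.3 kg/h.
Product flow = 834.83 + 1430 = 2264.8 kg/h; H2SO4 fraction = 0.621.

0.621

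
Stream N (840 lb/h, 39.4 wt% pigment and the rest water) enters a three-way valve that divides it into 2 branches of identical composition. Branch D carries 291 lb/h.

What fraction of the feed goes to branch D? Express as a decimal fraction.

Fraction to D = 291/840 = 0.3464.

0.346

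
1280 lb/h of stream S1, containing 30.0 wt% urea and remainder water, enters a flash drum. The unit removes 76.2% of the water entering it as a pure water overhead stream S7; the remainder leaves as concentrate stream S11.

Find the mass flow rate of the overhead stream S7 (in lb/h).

water entering = 1280×0.700 = 896 lb/h; overhead removed = 0.762×896 = 682.75 lb/h.

682.8 lb/h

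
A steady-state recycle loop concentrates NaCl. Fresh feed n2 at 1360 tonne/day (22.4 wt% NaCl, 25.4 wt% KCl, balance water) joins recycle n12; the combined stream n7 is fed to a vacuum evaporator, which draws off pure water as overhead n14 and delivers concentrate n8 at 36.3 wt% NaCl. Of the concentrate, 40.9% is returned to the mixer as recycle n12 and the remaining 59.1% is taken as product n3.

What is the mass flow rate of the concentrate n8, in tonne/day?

1420 tonne/day

Overall NaCl balance (none leaves overhead): NaCl in fresh feed = NaCl in product, i.e. 1360×0.224 = (1−0.409)·n8·0.363.
n8 = 304.64/(0.363×0.591) = 1420 tonne/day.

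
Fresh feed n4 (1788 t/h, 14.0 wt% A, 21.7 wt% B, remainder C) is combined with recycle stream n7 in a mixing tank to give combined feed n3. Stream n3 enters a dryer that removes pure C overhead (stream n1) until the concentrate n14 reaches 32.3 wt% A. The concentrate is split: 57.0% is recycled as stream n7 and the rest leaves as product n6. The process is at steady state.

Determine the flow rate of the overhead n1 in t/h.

1013 t/h

Overall A balance (none leaves overhead): A in fresh feed = A in product, i.e. 1788×0.140 = (1−0.570)·n14·0.323.
n14 = 250.32/(0.323×0.430) = 1802.3 t/h.
Recycle n7 = 0.570×1802.3 = 1027.3 t/h.
Combined feed n3 = 1788 + 1027.3 = 2815.3 t/h.
Overhead n1 = n3 − n14 = 2815.3 − 1802.3 = 1013 t/h.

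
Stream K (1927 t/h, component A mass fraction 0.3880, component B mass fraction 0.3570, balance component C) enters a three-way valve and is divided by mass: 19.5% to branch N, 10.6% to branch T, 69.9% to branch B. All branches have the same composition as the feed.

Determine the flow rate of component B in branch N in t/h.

Branch N total = 0.195×1927 = 375.76 t/h.
component B in N = 0.357×375.76 = 134.15 t/h.

134.1 t/h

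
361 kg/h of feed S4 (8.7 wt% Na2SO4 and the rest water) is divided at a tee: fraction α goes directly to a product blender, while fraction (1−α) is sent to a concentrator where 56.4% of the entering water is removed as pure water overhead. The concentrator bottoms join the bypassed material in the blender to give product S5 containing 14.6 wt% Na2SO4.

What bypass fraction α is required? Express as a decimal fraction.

0.215

All 361×0.087 = 31.407 kg/h of Na2SO4 reaches S5, so S5 = 31.407/0.146 = 215.12 kg/h and vapour = 145.88 kg/h.
The evaporator receives (1−α)·361 of feed at 0.913 water and removes 0.564 of that water:
0.564×0.913×(1−α)×361 = 145.88
(1−α) = 145.88/185.89 = 0.7848;  α = 0.2152.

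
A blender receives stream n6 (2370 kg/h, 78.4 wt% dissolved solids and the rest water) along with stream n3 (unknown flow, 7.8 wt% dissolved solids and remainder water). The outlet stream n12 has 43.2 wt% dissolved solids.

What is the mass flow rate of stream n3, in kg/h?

2357 kg/h

Let n3 be the unknown flow. Total out = 2370 + n3.
dissolved solids balance: 1858.1 + 0.078·n3 = 0.432·(2370 + n3)
(0.078 − 0.432)·n3 = 0.432×2370 − 1858.1 = -834.24
n3 = -834.24 / -0.354 = 2356.6 kg/h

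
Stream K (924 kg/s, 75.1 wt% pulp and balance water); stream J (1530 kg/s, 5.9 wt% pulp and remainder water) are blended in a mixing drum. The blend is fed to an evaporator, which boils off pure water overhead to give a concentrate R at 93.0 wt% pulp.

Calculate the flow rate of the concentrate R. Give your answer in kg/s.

843.2 kg/s

pulp entering = 924×0.751 + 1530×0.059 = 784.19 kg/s.
All pulp reports to R, so R = 784.19/0.930 = 843.22 kg/s.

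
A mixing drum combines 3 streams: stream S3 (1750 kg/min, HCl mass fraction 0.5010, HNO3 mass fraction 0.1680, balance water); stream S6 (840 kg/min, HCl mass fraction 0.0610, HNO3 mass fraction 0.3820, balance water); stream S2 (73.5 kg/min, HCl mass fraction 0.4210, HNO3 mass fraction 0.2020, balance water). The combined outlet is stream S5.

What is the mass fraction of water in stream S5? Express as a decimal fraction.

Total flow out = 1750 + 840 + 73.5 = 2663.5 kg/min.
water in = 1750×0.331 + 840×0.557 + 73.5×0.377 = 1074.8 kg/min.
water mass fraction in S5 = 1074.8/2663.5 = 0.4035.

0.4035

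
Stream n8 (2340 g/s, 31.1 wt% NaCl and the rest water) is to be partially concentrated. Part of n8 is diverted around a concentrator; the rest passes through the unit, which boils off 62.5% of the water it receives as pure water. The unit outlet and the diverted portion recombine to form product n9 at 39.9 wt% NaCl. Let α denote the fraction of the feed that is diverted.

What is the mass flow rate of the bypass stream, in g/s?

1142 g/s

All 2340×0.311 = 727.74 g/s of NaCl reaches n9, so n9 = 727.74/0.399 = 1823.9 g/s and vapour = 516.09 g/s.
The evaporator receives (1−α)·2340 of feed at 0.689 water and removes 0.625 of that water:
0.625×0.689×(1−α)×2340 = 516.09
(1−α) = 516.09/1007.7 = 0.5122;  α = 0.4878.
Bypass flow = 0.4878×2340 = 1141.5 g/s.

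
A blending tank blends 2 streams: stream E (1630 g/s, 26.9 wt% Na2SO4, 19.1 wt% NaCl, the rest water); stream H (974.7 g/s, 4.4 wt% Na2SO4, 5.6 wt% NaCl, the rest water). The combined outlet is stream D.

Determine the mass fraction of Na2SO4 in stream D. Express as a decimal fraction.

Total flow out = 1630 + 974.7 = 2604.7 g/s.
Na2SO4 in = 1630×0.269 + 974.7×0.044 = 481.36 g/s.
Na2SO4 mass fraction in D = 481.36/2604.7 = 0.185.

0.185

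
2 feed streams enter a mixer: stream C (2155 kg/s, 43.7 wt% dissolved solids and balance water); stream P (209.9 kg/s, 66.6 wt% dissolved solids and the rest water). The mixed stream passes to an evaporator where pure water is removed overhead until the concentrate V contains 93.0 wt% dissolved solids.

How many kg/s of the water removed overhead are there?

1202 kg/s

dissolved solids entering = 2155×0.437 + 209.9×0.666 = 1081.5 kg/s.
All dissolved solids reports to V, so V = 1081.5/0.930 = 1162.9 kg/s.
Total feed = 2364.9 kg/s; overhead = 2364.9 − 1162.9 = 1202 kg/s.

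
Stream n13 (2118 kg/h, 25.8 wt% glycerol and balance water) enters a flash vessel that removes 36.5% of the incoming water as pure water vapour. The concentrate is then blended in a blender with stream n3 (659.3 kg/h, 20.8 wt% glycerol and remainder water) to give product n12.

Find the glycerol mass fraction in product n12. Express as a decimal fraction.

Vapour removed = 0.365×0.742×2118 = 573.62 kg/h; concentrate = 1544.4 kg/h.
glycerol reaching the mixer = 546.44 (from concentrate) + 659.3×0.208 = 683.58 kg/h.
Product flow = 1544.4 + 659.3 = 2203.7 kg/h; glycerol fraction = 0.310.

0.310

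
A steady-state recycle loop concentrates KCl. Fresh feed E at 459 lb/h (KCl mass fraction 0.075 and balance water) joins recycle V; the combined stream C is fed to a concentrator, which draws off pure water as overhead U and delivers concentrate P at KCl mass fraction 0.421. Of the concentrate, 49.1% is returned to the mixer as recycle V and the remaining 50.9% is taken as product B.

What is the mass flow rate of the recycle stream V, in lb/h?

78.88 lb/h

Overall KCl balance (none leaves overhead): KCl in fresh feed = KCl in product, i.e. 459×0.075 = (1−0.491)·P·0.421.
P = 34.425/(0.421×0.509) = 160.65 lb/h.
Recycle V = 0.491×160.65 = 78.878 lb/h.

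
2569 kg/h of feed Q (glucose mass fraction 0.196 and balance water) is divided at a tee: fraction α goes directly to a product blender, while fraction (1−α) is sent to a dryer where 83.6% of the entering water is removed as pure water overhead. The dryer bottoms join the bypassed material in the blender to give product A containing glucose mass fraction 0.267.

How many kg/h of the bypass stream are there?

All 2569×0.196 = 503.52 kg/h of glucose reaches A, so A = 503.52/0.267 = 1885.9 kg/h and vapour = 683.14 kg/h.
The evaporator receives (1−α)·2569 of feed at 0.804 water and removes 0.836 of that water:
0.836×0.804×(1−α)×2569 = 683.14
(1−α) = 683.14/1726.7 = 0.3956;  α = 0.6044.
Bypass flow = 0.6044×2569 = 1552.6 kg/h.

1553 kg/h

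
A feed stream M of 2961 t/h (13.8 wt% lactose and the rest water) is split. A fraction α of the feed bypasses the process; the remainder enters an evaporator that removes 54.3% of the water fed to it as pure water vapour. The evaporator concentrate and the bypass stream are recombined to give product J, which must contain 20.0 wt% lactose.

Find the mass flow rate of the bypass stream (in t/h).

999.9 t/h

All 2961×0.138 = 408.62 t/h of lactose reaches J, so J = 408.62/0.200 = 2043.1 t/h and vapour = 917.91 t/h.
The evaporator receives (1−α)·2961 of feed at 0.862 water and removes 0.543 of that water:
0.543×0.862×(1−α)×2961 = 917.91
(1−α) = 917.91/1385.9 = 0.6623;  α = 0.3377.
Bypass flow = 0.3377×2961 = 999.93 t/h.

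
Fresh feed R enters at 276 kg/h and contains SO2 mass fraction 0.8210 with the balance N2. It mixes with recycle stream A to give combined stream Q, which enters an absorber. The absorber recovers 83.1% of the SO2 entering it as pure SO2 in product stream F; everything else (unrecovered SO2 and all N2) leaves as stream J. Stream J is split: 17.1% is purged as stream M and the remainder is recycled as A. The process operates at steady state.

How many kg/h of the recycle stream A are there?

276.4 kg/h

N2 enters only via R and leaves only via the purge: 276×0.179 = 0.171×(N2 in J), and the absorber passes all N2, so N2 in Q = N2 in J = 288.91 kg/h.
SO2 in Q: m_A = 276×0.821 + (1−0.171)·(1−0.831)·m_A, so m_A = 226.6/0.8599 = 263.51 kg/h.
J = (1−0.831)×263.51 + 288.91 = 333.45 kg/h.
Recycle A = (1−0.171)×333.45 = 276.43 kg/h.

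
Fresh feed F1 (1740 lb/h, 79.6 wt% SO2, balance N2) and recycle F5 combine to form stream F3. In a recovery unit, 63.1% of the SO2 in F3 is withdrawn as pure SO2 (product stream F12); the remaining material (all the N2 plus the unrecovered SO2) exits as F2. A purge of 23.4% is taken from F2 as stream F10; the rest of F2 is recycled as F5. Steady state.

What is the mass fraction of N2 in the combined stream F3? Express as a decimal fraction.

0.440

N2 enters only via F1 and leaves only via the purge: 1740×0.204 = 0.234×(N2 in F2), and the recovery unit passes all N2, so N2 in F3 = N2 in F2 = 1516.9 lb/h.
SO2 in F3: m_A = 1740×0.796 + (1−0.234)·(1−0.631)·m_A, so m_A = 1385/0.7173 = 1930.8 lb/h.
F3 = 1930.8 + 1516.9 = 3447.7 lb/h.
N2 fraction in F3 = 1516.9/3447.7 = 0.440.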